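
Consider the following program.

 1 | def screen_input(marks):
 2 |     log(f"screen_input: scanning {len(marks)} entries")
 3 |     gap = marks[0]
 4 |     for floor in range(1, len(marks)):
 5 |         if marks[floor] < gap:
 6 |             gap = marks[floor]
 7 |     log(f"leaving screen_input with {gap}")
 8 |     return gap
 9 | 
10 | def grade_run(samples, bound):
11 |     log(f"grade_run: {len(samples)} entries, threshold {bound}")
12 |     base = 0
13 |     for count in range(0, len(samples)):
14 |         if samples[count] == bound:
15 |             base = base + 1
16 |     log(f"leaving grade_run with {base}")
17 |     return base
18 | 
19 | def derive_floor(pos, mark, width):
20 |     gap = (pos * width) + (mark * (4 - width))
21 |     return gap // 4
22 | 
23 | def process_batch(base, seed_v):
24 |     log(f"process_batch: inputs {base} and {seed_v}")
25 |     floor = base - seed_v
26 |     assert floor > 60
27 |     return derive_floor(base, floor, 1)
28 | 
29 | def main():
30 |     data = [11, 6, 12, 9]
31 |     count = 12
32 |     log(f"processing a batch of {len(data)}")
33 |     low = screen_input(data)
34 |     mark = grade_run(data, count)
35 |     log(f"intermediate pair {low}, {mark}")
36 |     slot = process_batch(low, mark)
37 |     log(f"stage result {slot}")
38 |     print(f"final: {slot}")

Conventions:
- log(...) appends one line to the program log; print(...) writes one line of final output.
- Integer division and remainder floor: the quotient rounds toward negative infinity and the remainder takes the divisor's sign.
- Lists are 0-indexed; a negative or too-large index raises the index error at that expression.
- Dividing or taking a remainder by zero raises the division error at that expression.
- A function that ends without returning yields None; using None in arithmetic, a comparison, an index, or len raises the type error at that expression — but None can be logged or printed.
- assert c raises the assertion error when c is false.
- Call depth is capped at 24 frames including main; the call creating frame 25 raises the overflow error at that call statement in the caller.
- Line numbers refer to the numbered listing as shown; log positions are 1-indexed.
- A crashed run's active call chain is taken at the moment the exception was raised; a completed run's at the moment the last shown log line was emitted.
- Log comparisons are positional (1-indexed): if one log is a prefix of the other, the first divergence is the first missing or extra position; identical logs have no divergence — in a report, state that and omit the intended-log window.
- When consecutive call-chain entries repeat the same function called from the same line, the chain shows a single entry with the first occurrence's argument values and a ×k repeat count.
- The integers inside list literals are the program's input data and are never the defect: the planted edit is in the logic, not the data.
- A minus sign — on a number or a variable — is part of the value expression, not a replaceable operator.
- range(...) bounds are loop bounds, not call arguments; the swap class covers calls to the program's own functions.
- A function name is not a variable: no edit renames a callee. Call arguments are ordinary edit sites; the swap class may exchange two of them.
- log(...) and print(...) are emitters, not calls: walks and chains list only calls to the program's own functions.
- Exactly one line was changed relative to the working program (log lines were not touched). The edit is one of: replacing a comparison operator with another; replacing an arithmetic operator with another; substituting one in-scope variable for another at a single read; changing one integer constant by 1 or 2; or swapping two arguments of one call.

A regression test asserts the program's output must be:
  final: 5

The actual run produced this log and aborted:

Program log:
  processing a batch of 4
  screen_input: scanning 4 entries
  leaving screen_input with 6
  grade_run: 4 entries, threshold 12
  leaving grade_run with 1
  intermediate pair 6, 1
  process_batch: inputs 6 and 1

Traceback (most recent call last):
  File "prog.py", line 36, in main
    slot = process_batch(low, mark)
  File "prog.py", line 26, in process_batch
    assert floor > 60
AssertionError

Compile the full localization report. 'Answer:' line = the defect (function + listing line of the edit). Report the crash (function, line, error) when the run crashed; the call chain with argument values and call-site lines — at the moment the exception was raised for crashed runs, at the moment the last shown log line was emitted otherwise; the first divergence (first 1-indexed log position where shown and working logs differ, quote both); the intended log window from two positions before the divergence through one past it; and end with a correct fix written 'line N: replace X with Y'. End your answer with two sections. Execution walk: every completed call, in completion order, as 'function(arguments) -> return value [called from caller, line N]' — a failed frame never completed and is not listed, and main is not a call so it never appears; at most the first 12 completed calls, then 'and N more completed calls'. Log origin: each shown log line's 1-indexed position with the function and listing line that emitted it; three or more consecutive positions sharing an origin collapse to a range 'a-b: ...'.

Answer: the defect is in process_batch at line 26.
The tell: The faulty run's log stops after 7 lines; the working version's next line would be 'stage result 5'.
Crash: process_batch, line 26, AssertionError.
Call chain: main -> process_batch(6, 1) (called at line 36).
First divergence: position 8; the shown log stops at 7 lines while the working version next logs 'stage result 5'.
Intended log window:
  6: intermediate pair 6, 1
  7: process_batch: inputs 6 and 1
  8: stage result 5
Execution walk:
  screen_input([11, 6, 12, 9]) -> 6  [called from main, line 33]
  grade_run([11, 6, 12, 9], 12) -> 1  [called from main, line 34]
Log line origins:
  1: emitted by main (line 32)
  2: emitted by screen_input (line 2)
  3: emitted by screen_input (line 7)
  4: emitted by grade_run (line 11)
  5: emitted by grade_run (line 16)
  6: emitted by main (line 35)
  7: emitted by process_batch (line 24)
A correct fix: line 26: replace `>` with `<=`.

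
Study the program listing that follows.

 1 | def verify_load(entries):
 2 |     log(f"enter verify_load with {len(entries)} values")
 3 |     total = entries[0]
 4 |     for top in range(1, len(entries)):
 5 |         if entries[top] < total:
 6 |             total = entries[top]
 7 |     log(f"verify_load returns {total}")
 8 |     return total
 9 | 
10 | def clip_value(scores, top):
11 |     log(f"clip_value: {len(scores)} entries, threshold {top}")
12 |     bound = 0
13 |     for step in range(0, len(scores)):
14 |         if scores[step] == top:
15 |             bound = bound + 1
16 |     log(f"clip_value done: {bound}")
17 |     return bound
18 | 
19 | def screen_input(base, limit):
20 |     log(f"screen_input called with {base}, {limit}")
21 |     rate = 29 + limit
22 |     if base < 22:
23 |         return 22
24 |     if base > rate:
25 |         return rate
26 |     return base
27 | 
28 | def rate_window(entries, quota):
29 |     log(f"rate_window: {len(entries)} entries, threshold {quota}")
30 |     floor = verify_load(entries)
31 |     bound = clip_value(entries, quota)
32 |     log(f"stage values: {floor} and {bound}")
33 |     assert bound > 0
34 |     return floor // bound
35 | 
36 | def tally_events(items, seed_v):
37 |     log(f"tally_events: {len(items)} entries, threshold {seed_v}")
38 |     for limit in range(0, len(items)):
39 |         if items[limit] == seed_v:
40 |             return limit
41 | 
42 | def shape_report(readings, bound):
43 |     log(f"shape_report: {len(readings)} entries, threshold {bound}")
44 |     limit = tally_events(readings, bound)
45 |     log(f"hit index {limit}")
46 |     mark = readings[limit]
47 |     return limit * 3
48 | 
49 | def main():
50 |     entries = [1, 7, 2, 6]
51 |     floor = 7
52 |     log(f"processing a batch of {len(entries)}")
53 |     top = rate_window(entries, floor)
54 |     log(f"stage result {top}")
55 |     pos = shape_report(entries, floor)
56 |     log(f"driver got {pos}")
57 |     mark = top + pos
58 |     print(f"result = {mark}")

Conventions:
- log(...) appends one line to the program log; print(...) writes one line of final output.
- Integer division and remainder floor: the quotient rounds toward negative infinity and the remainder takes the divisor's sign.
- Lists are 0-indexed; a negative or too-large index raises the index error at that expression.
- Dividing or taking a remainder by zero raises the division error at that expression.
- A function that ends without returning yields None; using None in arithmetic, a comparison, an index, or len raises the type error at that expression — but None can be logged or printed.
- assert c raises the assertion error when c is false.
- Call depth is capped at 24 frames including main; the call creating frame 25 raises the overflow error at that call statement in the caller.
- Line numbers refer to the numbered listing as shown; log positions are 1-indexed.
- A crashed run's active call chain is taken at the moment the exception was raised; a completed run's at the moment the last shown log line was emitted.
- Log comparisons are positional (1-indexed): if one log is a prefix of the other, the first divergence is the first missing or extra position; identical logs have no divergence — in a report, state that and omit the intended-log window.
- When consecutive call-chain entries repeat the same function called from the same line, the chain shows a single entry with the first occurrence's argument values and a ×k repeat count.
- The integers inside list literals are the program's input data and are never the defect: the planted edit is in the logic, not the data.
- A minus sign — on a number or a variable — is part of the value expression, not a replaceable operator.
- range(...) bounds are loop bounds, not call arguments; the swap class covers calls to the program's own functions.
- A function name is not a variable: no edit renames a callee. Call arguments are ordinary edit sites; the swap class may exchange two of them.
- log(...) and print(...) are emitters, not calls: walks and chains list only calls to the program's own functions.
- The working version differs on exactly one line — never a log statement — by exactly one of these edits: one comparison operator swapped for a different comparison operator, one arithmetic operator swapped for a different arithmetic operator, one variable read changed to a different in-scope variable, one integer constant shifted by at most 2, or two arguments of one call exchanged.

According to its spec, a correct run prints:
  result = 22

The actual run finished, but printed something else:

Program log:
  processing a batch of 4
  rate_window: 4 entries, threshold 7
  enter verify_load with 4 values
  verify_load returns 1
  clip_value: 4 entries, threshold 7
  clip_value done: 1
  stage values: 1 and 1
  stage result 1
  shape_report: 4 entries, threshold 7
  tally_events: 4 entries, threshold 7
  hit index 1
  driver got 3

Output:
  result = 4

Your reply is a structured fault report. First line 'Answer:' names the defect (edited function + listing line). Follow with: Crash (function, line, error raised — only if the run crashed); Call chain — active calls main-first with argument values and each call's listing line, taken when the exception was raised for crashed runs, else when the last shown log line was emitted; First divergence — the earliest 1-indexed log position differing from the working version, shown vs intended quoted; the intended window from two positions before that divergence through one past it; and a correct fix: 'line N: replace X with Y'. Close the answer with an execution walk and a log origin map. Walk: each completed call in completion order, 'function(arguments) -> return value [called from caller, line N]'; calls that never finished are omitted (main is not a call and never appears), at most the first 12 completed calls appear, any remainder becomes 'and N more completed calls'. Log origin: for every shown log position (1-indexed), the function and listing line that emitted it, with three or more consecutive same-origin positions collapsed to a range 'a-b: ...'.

Answer: the defect is in shape_report at line 47.
Key fact: Log line 12 is where behavior first shows: 'driver got 3' appears instead of 'driver got 21'.
Call chain: main.
First divergence: position 12 — the shown line 'driver got 3' should read 'driver got 21'.
Intended log window:
  10: tally_events: 4 entries, threshold 7
  11: hit index 1
  12: driver got 21
Execution walk:
  verify_load([1, 7, 2, 6]) -> 1  [called from rate_window, line 30]
  clip_value([1, 7, 2, 6], 7) -> 1  [called from rate_window, line 31]
  rate_window([1, 7, 2, 6], 7) -> 1  [called from main, line 53]
  tally_events([1, 7, 2, 6], 7) -> 1  [called from shape_report, line 44]
  shape_report([1, 7, 2, 6], 7) -> 3  [called from main, line 55]
Log origin:
  1: from main, line 52
  2: from rate_window, line 29
  3: from verify_load, line 2
  4: from verify_load, line 7
  5: from clip_value, line 11
  6: from clip_value, line 16
  7: from rate_window, line 32
  8: from main, line 54
  9: from shape_report, line 43
  10: from tally_events, line 37
  11: from shape_report, line 45
  12: from main, line 56
A correct fix: line 47: replace `limit` with `mark`.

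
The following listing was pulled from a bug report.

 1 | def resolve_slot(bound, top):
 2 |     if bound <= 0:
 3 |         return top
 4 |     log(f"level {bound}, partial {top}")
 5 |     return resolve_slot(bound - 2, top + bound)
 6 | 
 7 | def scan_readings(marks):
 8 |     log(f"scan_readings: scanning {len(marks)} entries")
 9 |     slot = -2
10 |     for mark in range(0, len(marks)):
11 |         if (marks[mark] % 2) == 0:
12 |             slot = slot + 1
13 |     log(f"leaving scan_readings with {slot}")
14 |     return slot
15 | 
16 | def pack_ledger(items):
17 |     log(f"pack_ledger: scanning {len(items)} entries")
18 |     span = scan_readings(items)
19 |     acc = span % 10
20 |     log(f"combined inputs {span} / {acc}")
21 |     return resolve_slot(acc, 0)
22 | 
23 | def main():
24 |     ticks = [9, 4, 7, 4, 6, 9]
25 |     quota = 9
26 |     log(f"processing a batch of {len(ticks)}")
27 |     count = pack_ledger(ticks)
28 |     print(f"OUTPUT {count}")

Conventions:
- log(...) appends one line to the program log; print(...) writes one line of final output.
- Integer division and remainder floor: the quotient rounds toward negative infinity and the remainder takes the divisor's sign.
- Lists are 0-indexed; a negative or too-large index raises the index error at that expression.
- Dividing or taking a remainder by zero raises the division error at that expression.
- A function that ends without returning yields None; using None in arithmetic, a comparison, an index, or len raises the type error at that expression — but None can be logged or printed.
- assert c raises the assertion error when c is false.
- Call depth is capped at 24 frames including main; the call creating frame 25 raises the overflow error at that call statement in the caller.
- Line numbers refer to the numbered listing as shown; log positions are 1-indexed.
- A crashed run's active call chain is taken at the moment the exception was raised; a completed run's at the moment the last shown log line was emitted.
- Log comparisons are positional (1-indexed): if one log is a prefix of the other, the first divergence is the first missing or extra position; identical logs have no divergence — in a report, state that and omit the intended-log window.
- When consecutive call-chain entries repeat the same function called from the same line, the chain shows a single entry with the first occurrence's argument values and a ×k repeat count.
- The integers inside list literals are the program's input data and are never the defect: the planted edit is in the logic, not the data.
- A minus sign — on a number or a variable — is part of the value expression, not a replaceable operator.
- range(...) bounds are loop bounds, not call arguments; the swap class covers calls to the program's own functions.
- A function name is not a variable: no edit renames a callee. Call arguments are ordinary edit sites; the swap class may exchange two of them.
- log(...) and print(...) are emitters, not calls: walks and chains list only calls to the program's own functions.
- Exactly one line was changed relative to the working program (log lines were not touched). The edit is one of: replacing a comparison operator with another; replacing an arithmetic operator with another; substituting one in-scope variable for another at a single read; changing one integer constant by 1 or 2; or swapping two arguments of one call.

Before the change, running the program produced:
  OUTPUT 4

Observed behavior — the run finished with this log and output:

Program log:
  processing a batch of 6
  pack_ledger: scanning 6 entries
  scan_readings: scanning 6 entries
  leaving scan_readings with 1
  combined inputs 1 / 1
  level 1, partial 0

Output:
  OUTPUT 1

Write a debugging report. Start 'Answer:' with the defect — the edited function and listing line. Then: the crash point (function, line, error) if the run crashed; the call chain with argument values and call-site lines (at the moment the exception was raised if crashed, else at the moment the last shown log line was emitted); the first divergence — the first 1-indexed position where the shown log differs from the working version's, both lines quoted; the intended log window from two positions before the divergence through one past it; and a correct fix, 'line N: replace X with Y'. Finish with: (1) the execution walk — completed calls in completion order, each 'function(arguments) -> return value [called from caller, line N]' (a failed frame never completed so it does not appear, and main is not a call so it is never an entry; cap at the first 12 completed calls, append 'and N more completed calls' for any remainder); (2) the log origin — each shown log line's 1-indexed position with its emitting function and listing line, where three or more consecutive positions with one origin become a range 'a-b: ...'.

Answer: the defect is in scan_readings at line 9.
Core observation: The log first diverges at position 4: the faulty run prints 'leaving scan_readings with 1' where the working version prints 'leaving scan_readings with 3'.
Call chain: main -> pack_ledger([9, 4, 7, 4, 6, 9]) (called at line 27) -> resolve_slot(1, 0) (called at line 21).
First divergence: position 4; shown 'leaving scan_readings with 1' vs intended 'leaving scan_readings with 3'.
Intended log window:
  2: pack_ledger: scanning 6 entries
  3: scan_readings: scanning 6 entries
  4: leaving scan_readings with 3
  5: combined inputs 3 / 3
Execution walk:
  scan_readings([9, 4, 7, 4, 6, 9]) -> 1  [called from pack_ledger, line 18]
  resolve_slot(-1, 1) -> 1  [called from resolve_slot, line 5]
  resolve_slot(1, 0) -> 1  [called from pack_ledger, line 21]
  pack_ledger([9, 4, 7, 4, 6, 9]) -> 1  [called from main, line 27]
Log origin:
  1: logged in main at line 26
  2: logged in pack_ledger at line 17
  3: logged in scan_readings at line 8
  4: logged in scan_readings at line 13
  5: logged in pack_ledger at line 20
  6: logged in resolve_slot at line 4
A correct fix: line 9: replace `-2` with `0`.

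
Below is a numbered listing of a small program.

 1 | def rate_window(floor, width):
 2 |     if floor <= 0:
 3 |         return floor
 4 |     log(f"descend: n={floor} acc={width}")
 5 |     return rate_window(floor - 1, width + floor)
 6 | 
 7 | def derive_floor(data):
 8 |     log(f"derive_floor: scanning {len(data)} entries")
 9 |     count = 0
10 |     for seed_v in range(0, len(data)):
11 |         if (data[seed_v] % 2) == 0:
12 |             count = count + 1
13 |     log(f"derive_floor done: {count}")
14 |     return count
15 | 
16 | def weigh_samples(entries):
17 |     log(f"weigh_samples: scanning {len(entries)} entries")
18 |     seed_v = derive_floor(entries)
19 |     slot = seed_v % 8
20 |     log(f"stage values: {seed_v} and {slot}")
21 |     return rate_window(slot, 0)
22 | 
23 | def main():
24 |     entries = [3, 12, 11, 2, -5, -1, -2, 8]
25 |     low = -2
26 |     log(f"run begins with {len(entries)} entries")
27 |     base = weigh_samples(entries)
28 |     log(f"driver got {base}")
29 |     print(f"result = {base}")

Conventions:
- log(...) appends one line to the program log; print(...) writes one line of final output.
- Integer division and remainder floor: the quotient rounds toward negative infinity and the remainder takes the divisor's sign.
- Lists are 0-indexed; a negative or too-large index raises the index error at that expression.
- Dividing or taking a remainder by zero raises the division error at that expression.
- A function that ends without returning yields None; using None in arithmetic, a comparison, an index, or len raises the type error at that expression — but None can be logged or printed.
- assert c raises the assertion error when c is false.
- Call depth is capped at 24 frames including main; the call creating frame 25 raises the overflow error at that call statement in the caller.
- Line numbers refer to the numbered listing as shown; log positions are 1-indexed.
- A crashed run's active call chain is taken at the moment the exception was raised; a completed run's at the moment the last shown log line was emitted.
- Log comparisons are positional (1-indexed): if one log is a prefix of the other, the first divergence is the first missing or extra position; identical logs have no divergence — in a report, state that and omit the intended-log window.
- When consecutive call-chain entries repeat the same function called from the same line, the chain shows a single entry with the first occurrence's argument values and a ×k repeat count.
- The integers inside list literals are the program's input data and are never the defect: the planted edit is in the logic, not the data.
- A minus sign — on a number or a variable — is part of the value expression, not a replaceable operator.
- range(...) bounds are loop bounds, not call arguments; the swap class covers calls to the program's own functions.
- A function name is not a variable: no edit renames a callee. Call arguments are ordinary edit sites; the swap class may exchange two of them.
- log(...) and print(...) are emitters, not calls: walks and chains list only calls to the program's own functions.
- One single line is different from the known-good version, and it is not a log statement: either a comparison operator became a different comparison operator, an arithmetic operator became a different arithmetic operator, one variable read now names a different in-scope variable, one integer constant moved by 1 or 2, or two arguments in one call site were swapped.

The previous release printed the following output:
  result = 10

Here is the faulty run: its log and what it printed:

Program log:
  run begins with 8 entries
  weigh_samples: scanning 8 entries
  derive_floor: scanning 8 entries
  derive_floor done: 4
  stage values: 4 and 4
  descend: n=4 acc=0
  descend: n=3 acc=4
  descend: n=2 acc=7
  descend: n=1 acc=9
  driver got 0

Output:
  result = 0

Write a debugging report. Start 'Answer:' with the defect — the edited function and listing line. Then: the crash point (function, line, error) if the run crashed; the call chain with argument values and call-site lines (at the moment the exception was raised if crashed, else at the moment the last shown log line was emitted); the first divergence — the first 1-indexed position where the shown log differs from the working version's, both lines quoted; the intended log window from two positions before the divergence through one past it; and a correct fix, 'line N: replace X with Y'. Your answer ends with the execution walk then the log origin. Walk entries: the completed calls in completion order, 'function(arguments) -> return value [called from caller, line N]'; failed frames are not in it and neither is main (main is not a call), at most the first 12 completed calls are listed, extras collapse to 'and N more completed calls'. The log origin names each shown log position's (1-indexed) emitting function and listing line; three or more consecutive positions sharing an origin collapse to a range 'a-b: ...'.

Answer: the defect is in rate_window at line 3.
Key observation: The log first diverges at position 10: the faulty run prints 'driver got 0' where the working version prints 'driver got 10'.
Call chain: main.
First divergence: at position 10 the run shows 'driver got 0' where the working version logs 'driver got 10'.
Intended log window:
  8: descend: n=2 acc=7
  9: descend: n=1 acc=9
  10: driver got 10
Execution walk:
  derive_floor([3, 12, 11, 2, -5, -1, -2, 8]) -> 4  [called from weigh_samples, line 18]
  rate_window(0, 10) -> 0  [called from rate_window, line 5]
  rate_window(1, 9) -> 0  [called from rate_window, line 5]
  rate_window(2, 7) -> 0  [called from rate_window, line 5]
  rate_window(3, 4) -> 0  [called from rate_window, line 5]
  rate_window(4, 0) -> 0  [called from weigh_samples, line 21]
  weigh_samples([3, 12, 11, 2, -5, -1, -2, 8]) -> 0  [called from main, line 27]
Log line origins:
  1: emitted by main (line 26)
  2: emitted by weigh_samples (line 17)
  3: emitted by derive_floor (line 8)
  4: emitted by derive_floor (line 13)
  5: emitted by weigh_samples (line 20)
  6-9: emitted by rate_window (line 4)
  10: emitted by main (line 28)
A correct fix: line 3: replace `floor` with `width`.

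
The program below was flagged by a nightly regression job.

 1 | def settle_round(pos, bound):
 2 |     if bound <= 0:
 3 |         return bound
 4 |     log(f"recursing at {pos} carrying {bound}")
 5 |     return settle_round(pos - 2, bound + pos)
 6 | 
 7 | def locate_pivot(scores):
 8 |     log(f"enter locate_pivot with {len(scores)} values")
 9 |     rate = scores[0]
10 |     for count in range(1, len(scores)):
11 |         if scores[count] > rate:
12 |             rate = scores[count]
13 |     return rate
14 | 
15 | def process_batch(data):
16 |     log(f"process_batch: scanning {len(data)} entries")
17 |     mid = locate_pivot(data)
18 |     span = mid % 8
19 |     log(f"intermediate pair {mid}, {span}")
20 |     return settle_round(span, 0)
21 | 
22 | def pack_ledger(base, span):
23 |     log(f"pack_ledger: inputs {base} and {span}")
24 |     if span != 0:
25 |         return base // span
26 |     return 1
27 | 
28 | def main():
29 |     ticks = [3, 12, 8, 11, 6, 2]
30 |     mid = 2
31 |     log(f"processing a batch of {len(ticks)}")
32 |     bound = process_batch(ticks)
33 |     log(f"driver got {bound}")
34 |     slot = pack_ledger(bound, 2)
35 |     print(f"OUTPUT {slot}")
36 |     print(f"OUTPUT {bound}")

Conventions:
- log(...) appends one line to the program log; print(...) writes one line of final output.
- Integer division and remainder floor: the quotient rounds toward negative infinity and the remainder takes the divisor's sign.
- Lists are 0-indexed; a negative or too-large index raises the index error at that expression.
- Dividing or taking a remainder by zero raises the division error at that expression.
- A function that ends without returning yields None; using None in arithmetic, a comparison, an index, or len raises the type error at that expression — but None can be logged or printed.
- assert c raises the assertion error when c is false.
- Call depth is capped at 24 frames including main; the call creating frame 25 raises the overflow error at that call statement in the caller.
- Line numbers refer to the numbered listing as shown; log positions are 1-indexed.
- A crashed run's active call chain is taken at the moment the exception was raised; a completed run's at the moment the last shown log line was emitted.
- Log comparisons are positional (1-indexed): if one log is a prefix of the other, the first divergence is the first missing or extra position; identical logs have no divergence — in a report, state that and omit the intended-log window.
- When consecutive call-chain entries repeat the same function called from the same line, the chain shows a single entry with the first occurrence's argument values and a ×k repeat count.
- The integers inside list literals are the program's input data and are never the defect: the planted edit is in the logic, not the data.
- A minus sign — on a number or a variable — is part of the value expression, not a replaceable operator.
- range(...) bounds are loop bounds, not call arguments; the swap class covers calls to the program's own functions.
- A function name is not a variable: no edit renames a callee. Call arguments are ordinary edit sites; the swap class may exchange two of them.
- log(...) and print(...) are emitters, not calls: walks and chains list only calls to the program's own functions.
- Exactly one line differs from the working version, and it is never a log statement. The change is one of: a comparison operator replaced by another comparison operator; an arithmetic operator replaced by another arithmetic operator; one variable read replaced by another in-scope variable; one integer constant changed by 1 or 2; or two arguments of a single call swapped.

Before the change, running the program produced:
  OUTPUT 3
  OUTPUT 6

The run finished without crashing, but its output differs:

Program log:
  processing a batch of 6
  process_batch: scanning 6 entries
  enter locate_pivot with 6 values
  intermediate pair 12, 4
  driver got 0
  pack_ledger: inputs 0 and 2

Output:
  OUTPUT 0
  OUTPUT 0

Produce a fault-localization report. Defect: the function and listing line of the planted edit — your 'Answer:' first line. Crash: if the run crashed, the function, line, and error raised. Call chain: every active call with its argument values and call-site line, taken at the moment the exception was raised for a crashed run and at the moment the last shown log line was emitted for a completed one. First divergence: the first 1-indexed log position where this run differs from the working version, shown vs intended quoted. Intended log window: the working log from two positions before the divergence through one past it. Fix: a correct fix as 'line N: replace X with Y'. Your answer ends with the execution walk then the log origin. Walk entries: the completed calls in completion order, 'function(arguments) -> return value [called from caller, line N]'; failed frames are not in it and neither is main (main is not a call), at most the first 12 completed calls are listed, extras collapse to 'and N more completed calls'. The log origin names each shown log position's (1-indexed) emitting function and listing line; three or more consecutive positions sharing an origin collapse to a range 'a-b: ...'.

Answer: the defect is in settle_round at line 2.
Core observation: Position 5 is the first bad log line: 'driver got 0' should read 'recursing at 4 carrying 0'.
Call chain: main -> pack_ledger(0, 2) (called at line 34).
First divergence: position 5 — the shown line 'driver got 0' should read 'recursing at 4 carrying 0'.
Intended log window:
  3: enter locate_pivot with 6 values
  4: intermediate pair 12, 4
  5: recursing at 4 carrying 0
  6: recursing at 2 carrying 4
Execution walk:
  locate_pivot([3, 12, 8, 11, 6, 2]) -> 12  [called from process_batch, line 17]
  settle_round(4, 0) -> 0  [called from process_batch, line 20]
  process_batch([3, 12, 8, 11, 6, 2]) -> 0  [called from main, line 32]
  pack_ledger(0, 2) -> 0  [called from main, line 34]
Log line origins:
  1 — main, line 31
  2 — process_batch, line 16
  3 — locate_pivot, line 8
  4 — process_batch, line 19
  5 — main, line 33
  6 — pack_ledger, line 23
A correct fix: line 2: replace `bound` with `pos`.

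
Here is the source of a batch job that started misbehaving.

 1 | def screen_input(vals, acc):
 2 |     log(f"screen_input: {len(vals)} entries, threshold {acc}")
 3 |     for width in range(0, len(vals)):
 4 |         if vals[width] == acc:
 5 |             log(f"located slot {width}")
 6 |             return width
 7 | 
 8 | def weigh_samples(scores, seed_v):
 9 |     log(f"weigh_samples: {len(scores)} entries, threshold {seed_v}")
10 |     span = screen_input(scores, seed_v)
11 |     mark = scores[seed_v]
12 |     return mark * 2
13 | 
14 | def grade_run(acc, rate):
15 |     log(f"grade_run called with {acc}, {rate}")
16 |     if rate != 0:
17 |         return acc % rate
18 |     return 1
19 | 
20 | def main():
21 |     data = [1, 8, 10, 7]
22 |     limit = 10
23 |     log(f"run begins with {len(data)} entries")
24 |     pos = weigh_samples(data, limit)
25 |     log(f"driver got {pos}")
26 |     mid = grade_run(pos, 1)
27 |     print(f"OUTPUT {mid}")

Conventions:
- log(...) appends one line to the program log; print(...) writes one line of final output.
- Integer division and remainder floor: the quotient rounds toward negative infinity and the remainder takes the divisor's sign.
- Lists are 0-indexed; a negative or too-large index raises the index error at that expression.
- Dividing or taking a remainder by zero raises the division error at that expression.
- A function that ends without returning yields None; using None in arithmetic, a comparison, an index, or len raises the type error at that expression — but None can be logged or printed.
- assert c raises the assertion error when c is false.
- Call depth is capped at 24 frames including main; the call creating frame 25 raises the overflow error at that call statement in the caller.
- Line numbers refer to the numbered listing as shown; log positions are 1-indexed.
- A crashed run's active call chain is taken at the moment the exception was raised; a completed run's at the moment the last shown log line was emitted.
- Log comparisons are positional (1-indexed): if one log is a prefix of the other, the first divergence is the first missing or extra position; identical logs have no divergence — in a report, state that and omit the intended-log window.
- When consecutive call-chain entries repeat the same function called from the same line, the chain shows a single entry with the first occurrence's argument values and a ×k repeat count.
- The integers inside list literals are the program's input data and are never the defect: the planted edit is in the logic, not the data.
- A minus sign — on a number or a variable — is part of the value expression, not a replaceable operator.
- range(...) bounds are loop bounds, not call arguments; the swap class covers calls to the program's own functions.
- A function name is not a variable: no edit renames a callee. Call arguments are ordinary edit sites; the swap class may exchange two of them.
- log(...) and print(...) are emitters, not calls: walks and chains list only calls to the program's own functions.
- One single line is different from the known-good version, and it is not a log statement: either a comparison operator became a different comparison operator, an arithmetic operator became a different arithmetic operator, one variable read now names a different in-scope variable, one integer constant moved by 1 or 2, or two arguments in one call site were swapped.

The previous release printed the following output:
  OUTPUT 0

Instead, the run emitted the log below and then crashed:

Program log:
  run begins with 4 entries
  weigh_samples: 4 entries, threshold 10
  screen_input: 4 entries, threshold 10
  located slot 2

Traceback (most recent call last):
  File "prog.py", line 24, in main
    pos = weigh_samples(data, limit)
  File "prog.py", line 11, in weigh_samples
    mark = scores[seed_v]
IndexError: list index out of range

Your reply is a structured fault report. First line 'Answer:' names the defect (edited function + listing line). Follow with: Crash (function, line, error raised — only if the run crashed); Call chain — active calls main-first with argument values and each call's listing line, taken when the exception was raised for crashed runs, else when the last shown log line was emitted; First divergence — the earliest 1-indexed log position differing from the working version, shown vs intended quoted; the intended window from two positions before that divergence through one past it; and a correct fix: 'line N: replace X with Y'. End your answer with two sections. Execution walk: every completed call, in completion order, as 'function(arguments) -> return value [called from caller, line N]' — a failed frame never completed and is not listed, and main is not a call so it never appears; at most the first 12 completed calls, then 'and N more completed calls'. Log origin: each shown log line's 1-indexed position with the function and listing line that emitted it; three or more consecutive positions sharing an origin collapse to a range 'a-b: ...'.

Answer: the defect is in weigh_samples at line 11.
Key observation: A complete run would log 'driver got 20' next, but this one stopped at 4 lines.
Crash: weigh_samples, line 11, IndexError.
Call chain: main -> weigh_samples([1, 8, 10, 7], 10) (called at line 24).
First divergence: position 5 — the faulty run's log ends after 4 lines; the working version continues with 'driver got 20'.
Intended log window:
  3: screen_input: 4 entries, threshold 10
  4: located slot 2
  5: driver got 20
  6: grade_run called with 20, 1
Execution walk:
  screen_input([1, 8, 10, 7], 10) -> 2  [called from weigh_samples, line 10]
Log origin:
  1 — main, line 23
  2 — weigh_samples, line 9
  3 — screen_input, line 2
  4 — screen_input, line 5
A correct fix: line 11: replace `seed_v` with `span`.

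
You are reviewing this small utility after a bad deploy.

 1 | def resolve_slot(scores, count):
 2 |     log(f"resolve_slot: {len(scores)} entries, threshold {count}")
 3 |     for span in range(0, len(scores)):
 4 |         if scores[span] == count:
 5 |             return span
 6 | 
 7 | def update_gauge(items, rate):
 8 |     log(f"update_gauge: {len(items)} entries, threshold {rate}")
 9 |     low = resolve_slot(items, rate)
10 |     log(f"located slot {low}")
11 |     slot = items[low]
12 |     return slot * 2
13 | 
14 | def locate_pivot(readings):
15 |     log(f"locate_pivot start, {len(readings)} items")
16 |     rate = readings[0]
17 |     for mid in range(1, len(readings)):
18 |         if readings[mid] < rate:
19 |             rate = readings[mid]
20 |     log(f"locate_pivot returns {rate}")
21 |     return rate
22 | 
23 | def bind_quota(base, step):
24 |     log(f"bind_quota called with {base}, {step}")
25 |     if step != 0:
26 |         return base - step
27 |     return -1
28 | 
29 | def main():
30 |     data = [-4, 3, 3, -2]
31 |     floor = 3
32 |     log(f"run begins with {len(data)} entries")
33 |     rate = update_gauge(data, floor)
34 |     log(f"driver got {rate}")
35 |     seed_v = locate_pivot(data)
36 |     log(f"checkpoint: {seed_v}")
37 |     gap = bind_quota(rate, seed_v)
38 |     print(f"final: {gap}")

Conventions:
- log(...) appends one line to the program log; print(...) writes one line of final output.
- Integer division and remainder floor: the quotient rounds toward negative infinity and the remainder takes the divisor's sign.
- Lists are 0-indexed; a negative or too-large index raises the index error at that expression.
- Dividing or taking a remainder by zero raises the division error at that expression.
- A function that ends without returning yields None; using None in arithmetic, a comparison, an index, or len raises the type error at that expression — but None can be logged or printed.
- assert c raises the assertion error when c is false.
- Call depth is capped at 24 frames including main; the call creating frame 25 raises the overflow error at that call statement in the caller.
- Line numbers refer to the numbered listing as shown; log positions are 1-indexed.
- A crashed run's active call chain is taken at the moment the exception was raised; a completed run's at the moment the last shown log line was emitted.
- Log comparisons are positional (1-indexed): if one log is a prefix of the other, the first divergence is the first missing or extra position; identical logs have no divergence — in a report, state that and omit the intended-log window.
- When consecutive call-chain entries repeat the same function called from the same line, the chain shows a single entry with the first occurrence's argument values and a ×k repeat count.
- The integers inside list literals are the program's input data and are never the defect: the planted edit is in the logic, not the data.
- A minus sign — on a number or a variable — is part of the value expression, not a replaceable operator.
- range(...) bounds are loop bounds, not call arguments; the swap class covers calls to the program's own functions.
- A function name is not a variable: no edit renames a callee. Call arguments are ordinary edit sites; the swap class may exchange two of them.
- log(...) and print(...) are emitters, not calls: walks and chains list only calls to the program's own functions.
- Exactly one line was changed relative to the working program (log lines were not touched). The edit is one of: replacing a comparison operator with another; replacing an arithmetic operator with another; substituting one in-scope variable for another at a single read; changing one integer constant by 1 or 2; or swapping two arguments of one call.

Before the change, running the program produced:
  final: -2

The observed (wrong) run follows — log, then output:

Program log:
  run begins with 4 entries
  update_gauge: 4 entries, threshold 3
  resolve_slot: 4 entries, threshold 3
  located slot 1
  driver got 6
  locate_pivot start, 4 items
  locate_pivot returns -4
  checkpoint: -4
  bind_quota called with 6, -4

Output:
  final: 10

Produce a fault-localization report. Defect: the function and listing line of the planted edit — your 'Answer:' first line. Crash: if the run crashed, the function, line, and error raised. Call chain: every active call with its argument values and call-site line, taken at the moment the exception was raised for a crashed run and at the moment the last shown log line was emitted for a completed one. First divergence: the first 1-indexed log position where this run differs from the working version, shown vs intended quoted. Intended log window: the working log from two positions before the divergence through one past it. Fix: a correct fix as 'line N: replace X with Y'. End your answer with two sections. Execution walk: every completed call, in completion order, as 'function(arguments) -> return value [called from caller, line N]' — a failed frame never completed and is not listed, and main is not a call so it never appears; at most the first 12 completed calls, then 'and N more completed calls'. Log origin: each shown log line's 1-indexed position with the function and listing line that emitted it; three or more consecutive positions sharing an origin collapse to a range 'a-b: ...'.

Answer: the defect is in bind_quota at line 26.
Key observation: The two runs log identically and part ways only at the printed values.
Call chain: main -> bind_quota(6, -4) (called at line 37).
First divergence: none; the two logs match at every position.
Execution walk:
  resolve_slot([-4, 3, 3, -2], 3) -> 1  [called from update_gauge, line 9]
  update_gauge([-4, 3, 3, -2], 3) -> 6  [called from main, line 33]
  locate_pivot([-4, 3, 3, -2]) -> -4  [called from main, line 35]
  bind_quota(6, -4) -> 10  [called from main, line 37]
Log origin:
  1: logged in main at line 32
  2: logged in update_gauge at line 8
  3: logged in resolve_slot at line 2
  4: logged in update_gauge at line 10
  5: logged in main at line 34
  6: logged in locate_pivot at line 15
  7: logged in locate_pivot at line 20
  8: logged in main at line 36
  9: logged in bind_quota at line 24
A correct fix: line 26: replace `-` with `//`.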